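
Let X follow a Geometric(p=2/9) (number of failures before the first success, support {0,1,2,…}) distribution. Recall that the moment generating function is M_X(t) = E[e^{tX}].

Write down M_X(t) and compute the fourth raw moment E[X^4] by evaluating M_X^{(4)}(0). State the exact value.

M_X(t) = 2/(9*(1 - 7*e^(t)/9))
dM/dt = 14*e^(t)/(49*e^(2*t) - 126*e^(t) + 81)
d^2M/dt^2 = (-98*e^(2*t) - 126*e^(t))/(343*e^(3*t) - 1323*e^(2*t) + 1701*e^(t) - 729)
d^3M/dt^3 = (686*e^(3*t) + 3528*e^(2*t) + 1134*e^(t))/(2401*e^(4*t) - 12348*e^(3*t) + 23814*e^(2*t) - 20412*e^(t) + 6561)
d^4M/dt^4 = (-4802*e^(4*t) - 67914*e^(3*t) - 87318*e^(2*t) - 10206*e^(t))/(16807*e^(5*t) - 108045*e^(4*t) + 277830*e^(3*t) - 357210*e^(2*t) + 229635*e^(t) - 59049)

E[X^4] = d^4M/dt^4 |_{t=0} = 5320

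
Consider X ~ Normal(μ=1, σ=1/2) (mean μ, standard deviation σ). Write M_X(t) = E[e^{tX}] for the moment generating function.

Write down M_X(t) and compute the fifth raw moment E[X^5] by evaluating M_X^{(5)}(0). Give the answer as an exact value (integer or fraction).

E[X^5] = M′′′′′(0) = 71/16

M_X(t) = e^(t^2/8 + t)
M′(t) = t*e^(t)*e^(t^2/8)/4 + e^(t)*e^(t^2/8)
M′′(t) = t^2*e^(t)*e^(t^2/8)/16 + t*e^(t)*e^(t^2/8)/2 + 5*e^(t)*e^(t^2/8)/4
M′′′(t) = t^3*e^(t)*e^(t^2/8)/64 + 3*t^2*e^(t)*e^(t^2/8)/16 + 15*t*e^(t)*e^(t^2/8)/16 + 7*e^(t)*e^(t^2/8)/4
M′′′′(t) = t^4*e^(t)*e^(t^2/8)/256 + t^3*e^(t)*e^(t^2/8)/16 + 15*t^2*e^(t)*e^(t^2/8)/32 + 7*t*e^(t)*e^(t^2/8)/4 + 43*e^(t)*e^(t^2/8)/16
M′′′′′(t) = t^5*e^(t)*e^(t^2/8)/1024 + 5*t^4*e^(t)*e^(t^2/8)/256 + 25*t^3*e^(t)*e^(t^2/8)/128 + 35*t^2*e^(t)*e^(t^2/8)/32 + 215*t*e^(t)*e^(t^2/8)/64 + 71*e^(t)*e^(t^2/8)/16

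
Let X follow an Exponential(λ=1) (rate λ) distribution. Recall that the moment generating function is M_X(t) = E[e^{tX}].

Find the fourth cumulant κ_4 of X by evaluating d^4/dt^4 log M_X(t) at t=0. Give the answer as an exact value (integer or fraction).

M_X(t) = 1/(1 - t)
K_X(t) = log M_X(t) = -log(1 - t)
dK/dt = -1/(t - 1)
d^2K/dt^2 = 1/(t^2 - 2*t + 1)
d^3K/dt^3 = -2/(t^3 - 3*t^2 + 3*t - 1)
d^4K/dt^4 = 6/(t^4 - 4*t^3 + 6*t^2 - 4*t + 1)

κ_4 = d^4K/dt^4 |_{t=0} = 6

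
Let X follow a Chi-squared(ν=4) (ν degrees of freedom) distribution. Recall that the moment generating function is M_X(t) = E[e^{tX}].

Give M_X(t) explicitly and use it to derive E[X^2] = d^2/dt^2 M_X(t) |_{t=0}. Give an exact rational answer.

E[X^2] = D^2[M](0) = 24

M_X(t) = (1 - 2*t)^(-2)
D^2[M](t) = 24/(16*t^4 - 32*t^3 + 24*t^2 - 8*t + 1)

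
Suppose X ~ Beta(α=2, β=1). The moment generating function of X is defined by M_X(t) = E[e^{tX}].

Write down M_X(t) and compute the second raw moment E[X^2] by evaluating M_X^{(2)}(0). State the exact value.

M_X(t) = ₁F₁(2; 3; t)
M′(t) = 2*₁F₁(3; 4; t)/3
M′′(t) = ₁F₁(4; 5; t)/2

E[X^2] = M′′(0) = 1/2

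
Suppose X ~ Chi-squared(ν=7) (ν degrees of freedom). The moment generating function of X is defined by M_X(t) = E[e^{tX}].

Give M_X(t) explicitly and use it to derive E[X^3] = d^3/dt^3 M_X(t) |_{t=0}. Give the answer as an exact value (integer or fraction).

M_X(t) = (1 - 2*t)^(-7/2)
M′(t) = 7/(16*t^4*√(1 - 2*t) - 32*t^3*√(1 - 2*t) + 24*t^2*√(1 - 2*t) - 8*t*√(1 - 2*t) + √(1 - 2*t))
M′′(t) = -63/(32*t^5*√(1 - 2*t) - 80*t^4*√(1 - 2*t) + 80*t^3*√(1 - 2*t) - 40*t^2*√(1 - 2*t) + 10*t*√(1 - 2*t) - √(1 - 2*t))
M′′′(t) = 693/(64*t^6*√(1 - 2*t) - 192*t^5*√(1 - 2*t) + 240*t^4*√(1 - 2*t) - 160*t^3*√(1 - 2*t) + 60*t^2*√(1 - 2*t) - 12*t*√(1 - 2*t) + √(1 - 2*t))

E[X^3] = M′′′(0) = 693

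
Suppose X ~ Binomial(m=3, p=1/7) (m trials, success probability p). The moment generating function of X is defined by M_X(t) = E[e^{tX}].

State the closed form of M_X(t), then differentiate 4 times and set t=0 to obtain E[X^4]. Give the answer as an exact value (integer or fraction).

M_X(t) = (e^(t)/7 + 6/7)^3
D^4[M](t) = 81*e^(3*t)/343 + 288*e^(2*t)/343 + 108*e^(t)/343

E[X^4] = D^4[M](0) = 477/343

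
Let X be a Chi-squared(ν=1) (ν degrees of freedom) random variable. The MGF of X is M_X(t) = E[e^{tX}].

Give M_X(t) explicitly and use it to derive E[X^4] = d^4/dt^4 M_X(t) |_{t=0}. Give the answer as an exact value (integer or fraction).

E[X^4] = d^4M/dt^4 |_{t=0} = 105

M_X(t) = 1/√(1 - 2*t)
dM/dt = -1/(2*t*√(1 - 2*t) - √(1 - 2*t))
d^2M/dt^2 = 3/(4*t^2*√(1 - 2*t) - 4*t*√(1 - 2*t) + √(1 - 2*t))
d^3M/dt^3 = -15/(8*t^3*√(1 - 2*t) - 12*t^2*√(1 - 2*t) + 6*t*√(1 - 2*t) - √(1 - 2*t))
d^4M/dt^4 = 105/(16*t^4*√(1 - 2*t) - 32*t^3*√(1 - 2*t) + 24*t^2*√(1 - 2*t) - 8*t*√(1 - 2*t) + √(1 - 2*t))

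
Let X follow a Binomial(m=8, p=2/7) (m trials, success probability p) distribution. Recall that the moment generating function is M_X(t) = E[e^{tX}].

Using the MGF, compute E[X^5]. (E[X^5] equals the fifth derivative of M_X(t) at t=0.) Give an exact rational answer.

E[X^5] = D^5[M](0) = 940048/2401

M_X(t) = (2*e^(t)/7 + 5/7)^8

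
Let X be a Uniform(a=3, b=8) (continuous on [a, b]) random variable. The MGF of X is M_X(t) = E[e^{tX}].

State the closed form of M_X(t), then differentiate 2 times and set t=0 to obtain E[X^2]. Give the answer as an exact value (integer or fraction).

E[X^2] = d^2M/dt^2 |_{t=0} = 97/3

M_X(t) = (e^(8*t) - e^(3*t))/(5*t)
dM/dt = (8*t*e^(8*t) - 3*t*e^(3*t) - e^(8*t) + e^(3*t))/(5*t^2)
d^2M/dt^2 = (64*t^2*e^(8*t) - 9*t^2*e^(3*t) - 16*t*e^(8*t) + 6*t*e^(3*t) + 2*e^(8*t) - 2*e^(3*t))/(5*t^3)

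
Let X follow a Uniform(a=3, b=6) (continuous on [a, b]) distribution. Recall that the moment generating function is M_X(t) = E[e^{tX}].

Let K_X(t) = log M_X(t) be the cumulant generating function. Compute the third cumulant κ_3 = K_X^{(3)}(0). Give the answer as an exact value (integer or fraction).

κ_3 = d^3K/dt^3 |_{t=0} = 0

M_X(t) = (e^(6*t) - e^(3*t))/(3*t)
K_X(t) = log M_X(t) = -log(t) + log(e^(6*t) - e^(3*t)) - log(3)
dK/dt = (6*t*e^(3*t) - 3*t - e^(3*t) + 1)/(t*e^(3*t) - t)
d^2K/dt^2 = (-9*t^2*e^(3*t) + e^(6*t) - 2*e^(3*t) + 1)/(t^2*e^(6*t) - 2*t^2*e^(3*t) + t^2)
d^3K/dt^3 = (27*t^3*e^(6*t) + 27*t^3*e^(3*t) - 2*e^(9*t) + 6*e^(6*t) - 6*e^(3*t) + 2)/(t^3*e^(9*t) - 3*t^3*e^(6*t) + 3*t^3*e^(3*t) - t^3)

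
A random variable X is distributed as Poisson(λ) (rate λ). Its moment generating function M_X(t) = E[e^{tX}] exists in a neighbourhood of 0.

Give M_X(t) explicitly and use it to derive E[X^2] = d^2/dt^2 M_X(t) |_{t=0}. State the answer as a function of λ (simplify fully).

E[X^2] = M′′(0) = λ*(λ + 1)

M_X(t) = e^(λ*(e^(t) - 1))
M′(t) = λ*e^(-λ)*e^(t)*e^(λ*e^(t))
M′′(t) = (λ^2*e^(2*t)*e^(λ*e^(t)) + λ*e^(t)*e^(λ*e^(t)))*e^(-λ)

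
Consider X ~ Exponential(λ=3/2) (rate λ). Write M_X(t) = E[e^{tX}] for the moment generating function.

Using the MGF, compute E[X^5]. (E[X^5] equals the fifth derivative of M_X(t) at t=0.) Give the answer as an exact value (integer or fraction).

E[X^5] = M^(5)(0) = 1280/81

M_X(t) = 3/(2*(3/2 - t))
M^(5)(t) = 11520/(64*t^6 - 576*t^5 + 2160*t^4 - 4320*t^3 + 4860*t^2 - 2916*t + 729)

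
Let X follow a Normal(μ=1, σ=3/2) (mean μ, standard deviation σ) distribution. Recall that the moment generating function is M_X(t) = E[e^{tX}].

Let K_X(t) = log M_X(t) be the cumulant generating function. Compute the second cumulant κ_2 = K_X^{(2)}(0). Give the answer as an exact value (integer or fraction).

κ_2 = D^2[K](0) = 9/4

M_X(t) = e^(9*t^2/8 + t)
K_X(t) = log M_X(t) = 9*t^2/8 + t
D^2[K](t) = 9/4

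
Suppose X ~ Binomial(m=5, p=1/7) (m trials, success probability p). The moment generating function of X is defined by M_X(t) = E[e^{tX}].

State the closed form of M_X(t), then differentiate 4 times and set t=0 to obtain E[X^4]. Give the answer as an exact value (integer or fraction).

E[X^4] = d^4M/dt^4 |_{t=0} = 11215/2401

M_X(t) = (e^(t)/7 + 6/7)^5
dM/dt = 5*e^(5*t)/16807 + 120*e^(4*t)/16807 + 1080*e^(3*t)/16807 + 4320*e^(2*t)/16807 + 6480*e^(t)/16807
d^2M/dt^2 = 25*e^(5*t)/16807 + 480*e^(4*t)/16807 + 3240*e^(3*t)/16807 + 8640*e^(2*t)/16807 + 6480*e^(t)/16807
d^3M/dt^3 = 125*e^(5*t)/16807 + 1920*e^(4*t)/16807 + 9720*e^(3*t)/16807 + 17280*e^(2*t)/16807 + 6480*e^(t)/16807
d^4M/dt^4 = 625*e^(5*t)/16807 + 7680*e^(4*t)/16807 + 29160*e^(3*t)/16807 + 34560*e^(2*t)/16807 + 6480*e^(t)/16807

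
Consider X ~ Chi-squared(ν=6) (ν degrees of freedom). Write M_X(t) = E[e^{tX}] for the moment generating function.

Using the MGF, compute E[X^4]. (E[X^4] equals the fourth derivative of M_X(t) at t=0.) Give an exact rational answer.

E[X^4] = M^(4)(0) = 5760

M_X(t) = (1 - 2*t)^(-3)
M^(4)(t) = -5760/(128*t^7 - 448*t^6 + 672*t^5 - 560*t^4 + 280*t^3 - 84*t^2 + 14*t - 1)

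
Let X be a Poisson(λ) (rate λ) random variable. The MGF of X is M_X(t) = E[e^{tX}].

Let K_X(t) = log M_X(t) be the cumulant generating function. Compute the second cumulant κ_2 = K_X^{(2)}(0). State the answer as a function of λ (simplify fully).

κ_2 = K′′(0) = λ

M_X(t) = e^(λ*(e^(t) - 1))
K_X(t) = log M_X(t) = λ*(e^(t) - 1)
K′(t) = λ*e^(t)
K′′(t) = λ*e^(t)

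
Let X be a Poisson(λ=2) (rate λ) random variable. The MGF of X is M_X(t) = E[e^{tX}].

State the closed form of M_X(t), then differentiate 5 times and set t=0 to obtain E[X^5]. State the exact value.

E[X^5] = M′′′′′(0) = 454

M_X(t) = e^(2*e^(t) - 2)
M′(t) = 2*e^(-2)*e^(t)*e^(2*e^(t))
M′′(t) = (4*e^(2*t)*e^(2*e^(t)) + 2*e^(t)*e^(2*e^(t)))*e^(-2)
M′′′(t) = (8*e^(3*t)*e^(2*e^(t)) + 12*e^(2*t)*e^(2*e^(t)) + 2*e^(t)*e^(2*e^(t)))*e^(-2)
M′′′′(t) = (16*e^(4*t)*e^(2*e^(t)) + 48*e^(3*t)*e^(2*e^(t)) + 28*e^(2*t)*e^(2*e^(t)) + 2*e^(t)*e^(2*e^(t)))*e^(-2)
M′′′′′(t) = (32*e^(5*t)*e^(2*e^(t)) + 160*e^(4*t)*e^(2*e^(t)) + 200*e^(3*t)*e^(2*e^(t)) + 60*e^(2*t)*e^(2*e^(t)) + 2*e^(t)*e^(2*e^(t)))*e^(-2)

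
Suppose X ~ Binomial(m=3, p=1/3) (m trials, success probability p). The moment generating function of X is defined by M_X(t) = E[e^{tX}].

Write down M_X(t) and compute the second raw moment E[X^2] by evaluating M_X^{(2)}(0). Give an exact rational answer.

M_X(t) = (e^(t)/3 + 2/3)^3
M′(t) = e^(3*t)/9 + 4*e^(2*t)/9 + 4*e^(t)/9
M′′(t) = e^(3*t)/3 + 8*e^(2*t)/9 + 4*e^(t)/9

E[X^2] = M′′(0) = 5/3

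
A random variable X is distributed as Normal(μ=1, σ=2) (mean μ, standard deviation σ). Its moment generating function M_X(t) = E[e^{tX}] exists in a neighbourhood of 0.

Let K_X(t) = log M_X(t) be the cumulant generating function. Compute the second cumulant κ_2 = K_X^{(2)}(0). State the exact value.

κ_2 = K^(2)(0) = 4

M_X(t) = e^(2*t^2 + t)
K_X(t) = log M_X(t) = 2*t^2 + t
K^(2)(t) = 4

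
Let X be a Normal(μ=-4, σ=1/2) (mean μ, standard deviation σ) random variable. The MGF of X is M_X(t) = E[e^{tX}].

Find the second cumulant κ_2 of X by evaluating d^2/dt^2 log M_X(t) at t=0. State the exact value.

κ_2 = d^2K/dt^2 |_{t=0} = 1/4

M_X(t) = e^(t^2/8 - 4*t)
K_X(t) = log M_X(t) = t^2/8 - 4*t
dK/dt = t/4 - 4
d^2K/dt^2 = 1/4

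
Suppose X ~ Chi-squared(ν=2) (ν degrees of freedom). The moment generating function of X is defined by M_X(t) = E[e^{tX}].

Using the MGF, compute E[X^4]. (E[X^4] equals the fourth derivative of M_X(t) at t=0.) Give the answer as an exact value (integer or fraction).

M_X(t) = 1/(1 - 2*t)
M′(t) = 2/(4*t^2 - 4*t + 1)
M′′(t) = -8/(8*t^3 - 12*t^2 + 6*t - 1)
M′′′(t) = 48/(16*t^4 - 32*t^3 + 24*t^2 - 8*t + 1)
M′′′′(t) = -384/(32*t^5 - 80*t^4 + 80*t^3 - 40*t^2 + 10*t - 1)

E[X^4] = M′′′′(0) = 384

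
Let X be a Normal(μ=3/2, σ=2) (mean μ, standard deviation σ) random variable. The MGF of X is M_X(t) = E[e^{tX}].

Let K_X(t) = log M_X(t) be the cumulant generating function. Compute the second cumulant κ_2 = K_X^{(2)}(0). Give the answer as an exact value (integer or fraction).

κ_2 = K^(2)(0) = 4

M_X(t) = e^(2*t^2 + 3*t/2)
K_X(t) = log M_X(t) = 2*t^2 + 3*t/2
K^(2)(t) = 4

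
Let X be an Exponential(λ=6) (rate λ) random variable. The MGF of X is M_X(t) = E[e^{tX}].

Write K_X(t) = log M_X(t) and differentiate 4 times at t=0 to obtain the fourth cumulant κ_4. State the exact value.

M_X(t) = 6/(6 - t)
K_X(t) = log M_X(t) = -log(6 - t) + log(6)
K^(4)(t) = 6/(t^4 - 24*t^3 + 216*t^2 - 864*t + 1296)

κ_4 = K^(4)(0) = 1/216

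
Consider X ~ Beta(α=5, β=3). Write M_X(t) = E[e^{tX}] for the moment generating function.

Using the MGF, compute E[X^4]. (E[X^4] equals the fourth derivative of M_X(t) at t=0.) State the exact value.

M_X(t) = ₁F₁(5; 8; t)
M^(4)(t) = 7*₁F₁(9; 12; t)/33

E[X^4] = M^(4)(0) = 7/33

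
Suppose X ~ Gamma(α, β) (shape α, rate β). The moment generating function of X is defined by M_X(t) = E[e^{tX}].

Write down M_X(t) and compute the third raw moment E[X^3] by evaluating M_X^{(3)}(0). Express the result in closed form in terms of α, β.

M_X(t) = (β/(β - t))^α
dM/dt = -α*β^α*(1/(β - t))^α/(-β + t)
d^2M/dt^2 = (α^2*β^α*(1/(β - t))^α + α*β^α*(1/(β - t))^α)/(β^2 - 2*β*t + t^2)
d^3M/dt^3 = (-α^3*β^α*(1/(β - t))^α - 3*α^2*β^α*(1/(β - t))^α - 2*α*β^α*(1/(β - t))^α)/(-β^3 + 3*β^2*t - 3*β*t^2 + t^3)

E[X^3] = d^3M/dt^3 |_{t=0} = α*(α^2 + 3*α + 2)/β^3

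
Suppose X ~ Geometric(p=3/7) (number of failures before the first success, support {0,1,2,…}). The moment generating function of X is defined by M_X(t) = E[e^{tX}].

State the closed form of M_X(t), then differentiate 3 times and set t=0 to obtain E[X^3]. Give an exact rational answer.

E[X^3] = M′′′(0) = 236/9

M_X(t) = 3/(7*(1 - 4*e^(t)/7))
M′(t) = 12*e^(t)/(16*e^(2*t) - 56*e^(t) + 49)
M′′(t) = (-48*e^(2*t) - 84*e^(t))/(64*e^(3*t) - 336*e^(2*t) + 588*e^(t) - 343)
M′′′(t) = (192*e^(3*t) + 1344*e^(2*t) + 588*e^(t))/(256*e^(4*t) - 1792*e^(3*t) + 4704*e^(2*t) - 5488*e^(t) + 2401)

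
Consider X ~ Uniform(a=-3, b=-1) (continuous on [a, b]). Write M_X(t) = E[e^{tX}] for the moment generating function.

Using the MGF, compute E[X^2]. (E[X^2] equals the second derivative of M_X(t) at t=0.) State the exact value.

E[X^2] = d^2M/dt^2 |_{t=0} = 13/3

M_X(t) = (e^(-t) - e^(-3*t))/(2*t)
dM/dt = (-t*e^(2*t) + 3*t - e^(2*t) + 1)*e^(-3*t)/(2*t^2)
d^2M/dt^2 = (t^2*e^(2*t) - 9*t^2 + 2*t*e^(2*t) - 6*t + 2*e^(2*t) - 2)*e^(-3*t)/(2*t^3)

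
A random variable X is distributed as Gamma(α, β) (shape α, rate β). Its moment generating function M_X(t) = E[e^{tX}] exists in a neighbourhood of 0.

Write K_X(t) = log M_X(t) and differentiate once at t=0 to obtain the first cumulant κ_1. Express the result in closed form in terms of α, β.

κ_1 = K′(0) = α/β

M_X(t) = (β/(β - t))^α
K_X(t) = log M_X(t) = α*(log(β) - log(β - t))
K′(t) = -α/(-β + t)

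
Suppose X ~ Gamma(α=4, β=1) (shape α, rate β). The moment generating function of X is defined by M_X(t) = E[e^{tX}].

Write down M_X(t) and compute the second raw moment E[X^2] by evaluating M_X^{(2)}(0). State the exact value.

M_X(t) = (1 - t)^(-4)
D^2[M](t) = 20/(t^6 - 6*t^5 + 15*t^4 - 20*t^3 + 15*t^2 - 6*t + 1)

E[X^2] = D^2[M](0) = 20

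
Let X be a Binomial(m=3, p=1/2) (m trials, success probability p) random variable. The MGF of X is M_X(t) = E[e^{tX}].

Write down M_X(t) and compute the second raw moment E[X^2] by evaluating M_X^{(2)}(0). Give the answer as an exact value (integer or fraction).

E[X^2] = M′′(0) = 3

M_X(t) = (e^(t)/2 + 1/2)^3
M′(t) = 3*e^(3*t)/8 + 3*e^(2*t)/4 + 3*e^(t)/8
M′′(t) = 9*e^(3*t)/8 + 3*e^(2*t)/2 + 3*e^(t)/8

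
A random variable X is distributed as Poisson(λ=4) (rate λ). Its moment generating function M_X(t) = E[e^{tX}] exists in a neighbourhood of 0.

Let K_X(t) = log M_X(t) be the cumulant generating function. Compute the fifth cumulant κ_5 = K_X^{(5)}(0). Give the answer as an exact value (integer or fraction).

κ_5 = K′′′′′(0) = 4

M_X(t) = e^(4*e^(t) - 4)
K_X(t) = log M_X(t) = 4*e^(t) - 4
K′(t) = 4*e^(t)
K′′(t) = 4*e^(t)
K′′′(t) = 4*e^(t)
K′′′′(t) = 4*e^(t)
K′′′′′(t) = 4*e^(t)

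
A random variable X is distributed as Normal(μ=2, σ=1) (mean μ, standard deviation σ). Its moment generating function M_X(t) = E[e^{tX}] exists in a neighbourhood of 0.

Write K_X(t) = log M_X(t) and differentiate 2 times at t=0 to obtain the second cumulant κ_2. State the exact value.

M_X(t) = e^(t^2/2 + 2*t)
K_X(t) = log M_X(t) = t^2/2 + 2*t
K′(t) = t + 2
K′′(t) = 1

κ_2 = K′′(0) = 1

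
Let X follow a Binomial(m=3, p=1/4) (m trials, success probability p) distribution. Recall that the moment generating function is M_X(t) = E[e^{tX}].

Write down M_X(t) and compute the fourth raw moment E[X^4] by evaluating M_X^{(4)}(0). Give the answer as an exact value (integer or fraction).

M_X(t) = (e^(t)/4 + 3/4)^3
dM/dt = 3*e^(3*t)/64 + 9*e^(2*t)/32 + 27*e^(t)/64
d^2M/dt^2 = 9*e^(3*t)/64 + 9*e^(2*t)/16 + 27*e^(t)/64
d^3M/dt^3 = 27*e^(3*t)/64 + 9*e^(2*t)/8 + 27*e^(t)/64
d^4M/dt^4 = 81*e^(3*t)/64 + 9*e^(2*t)/4 + 27*e^(t)/64

E[X^4] = d^4M/dt^4 |_{t=0} = 63/16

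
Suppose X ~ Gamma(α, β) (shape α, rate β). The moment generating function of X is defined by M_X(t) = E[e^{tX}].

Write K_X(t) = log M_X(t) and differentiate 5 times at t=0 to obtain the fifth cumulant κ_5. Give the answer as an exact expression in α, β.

M_X(t) = (β/(β - t))^α
K_X(t) = log M_X(t) = α*(log(β) - log(β - t))
D^5[K](t) = -24*α/(-β^5 + 5*β^4*t - 10*β^3*t^2 + 10*β^2*t^3 - 5*β*t^4 + t^5)

κ_5 = D^5[K](0) = 24*α/β^5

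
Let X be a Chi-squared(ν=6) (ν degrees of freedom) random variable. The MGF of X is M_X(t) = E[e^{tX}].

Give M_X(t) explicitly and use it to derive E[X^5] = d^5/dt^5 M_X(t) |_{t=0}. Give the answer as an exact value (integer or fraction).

E[X^5] = d^5M/dt^5 |_{t=0} = 80640

M_X(t) = (1 - 2*t)^(-3)
dM/dt = 6/(16*t^4 - 32*t^3 + 24*t^2 - 8*t + 1)
d^2M/dt^2 = -48/(32*t^5 - 80*t^4 + 80*t^3 - 40*t^2 + 10*t - 1)
d^3M/dt^3 = 480/(64*t^6 - 192*t^5 + 240*t^4 - 160*t^3 + 60*t^2 - 12*t + 1)
d^4M/dt^4 = -5760/(128*t^7 - 448*t^6 + 672*t^5 - 560*t^4 + 280*t^3 - 84*t^2 + 14*t - 1)
d^5M/dt^5 = 80640/(256*t^8 - 1024*t^7 + 1792*t^6 - 1792*t^5 + 1120*t^4 - 448*t^3 + 112*t^2 - 16*t + 1)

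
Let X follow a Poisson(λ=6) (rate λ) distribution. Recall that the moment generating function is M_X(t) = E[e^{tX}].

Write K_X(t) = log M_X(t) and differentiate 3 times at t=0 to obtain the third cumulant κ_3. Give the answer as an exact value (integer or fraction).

κ_3 = K′′′(0) = 6

M_X(t) = e^(6*e^(t) - 6)
K_X(t) = log M_X(t) = 6*e^(t) - 6
K′(t) = 6*e^(t)
K′′(t) = 6*e^(t)
K′′′(t) = 6*e^(t)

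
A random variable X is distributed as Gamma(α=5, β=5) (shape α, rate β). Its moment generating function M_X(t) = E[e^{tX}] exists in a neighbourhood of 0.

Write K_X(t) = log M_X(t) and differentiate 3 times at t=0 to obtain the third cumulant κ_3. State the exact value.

κ_3 = K′′′(0) = 2/25

M_X(t) = 3125/(5 - t)^5
K_X(t) = log M_X(t) = -5*log(5 - t) + 5*log(5)
K′(t) = -5/(t - 5)
K′′(t) = 5/(t^2 - 10*t + 25)
K′′′(t) = -10/(t^3 - 15*t^2 + 75*t - 125)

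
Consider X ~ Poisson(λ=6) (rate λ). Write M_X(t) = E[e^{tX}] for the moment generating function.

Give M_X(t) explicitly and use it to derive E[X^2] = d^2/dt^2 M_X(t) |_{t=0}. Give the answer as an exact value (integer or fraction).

E[X^2] = D^2[M](0) = 42

M_X(t) = e^(6*e^(t) - 6)
D^2[M](t) = (36*e^(2*t)*e^(6*e^(t)) + 6*e^(t)*e^(6*e^(t)))*e^(-6)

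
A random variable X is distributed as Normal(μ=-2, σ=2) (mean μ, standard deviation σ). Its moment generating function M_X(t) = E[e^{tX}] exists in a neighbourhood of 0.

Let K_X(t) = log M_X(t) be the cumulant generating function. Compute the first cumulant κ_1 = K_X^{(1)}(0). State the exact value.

M_X(t) = e^(2*t^2 - 2*t)
K_X(t) = log M_X(t) = 2*t^2 - 2*t
K^(1)(t) = 4*t - 2

κ_1 = K^(1)(0) = -2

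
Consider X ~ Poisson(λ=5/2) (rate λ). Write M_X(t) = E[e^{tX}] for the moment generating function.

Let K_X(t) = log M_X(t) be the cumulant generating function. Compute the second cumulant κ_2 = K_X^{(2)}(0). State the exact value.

κ_2 = K′′(0) = 5/2

M_X(t) = e^(5*e^(t)/2 - 5/2)
K_X(t) = log M_X(t) = 5*e^(t)/2 - 5/2
K′(t) = 5*e^(t)/2
K′′(t) = 5*e^(t)/2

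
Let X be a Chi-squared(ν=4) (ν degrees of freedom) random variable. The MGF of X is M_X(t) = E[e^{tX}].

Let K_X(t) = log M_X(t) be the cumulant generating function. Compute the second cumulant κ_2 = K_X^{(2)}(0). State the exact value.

κ_2 = D^2[K](0) = 8

M_X(t) = (1 - 2*t)^(-2)
K_X(t) = log M_X(t) = -2*log(1 - 2*t)
D^2[K](t) = 8/(4*t^2 - 4*t + 1)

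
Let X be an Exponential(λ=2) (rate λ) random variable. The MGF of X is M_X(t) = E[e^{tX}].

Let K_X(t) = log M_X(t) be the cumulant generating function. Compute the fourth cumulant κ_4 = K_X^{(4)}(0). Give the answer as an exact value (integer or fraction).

κ_4 = K^(4)(0) = 3/8

M_X(t) = 2/(2 - t)
K_X(t) = log M_X(t) = -log(2 - t) + log(2)
K^(4)(t) = 6/(t^4 - 8*t^3 + 24*t^2 - 32*t + 16)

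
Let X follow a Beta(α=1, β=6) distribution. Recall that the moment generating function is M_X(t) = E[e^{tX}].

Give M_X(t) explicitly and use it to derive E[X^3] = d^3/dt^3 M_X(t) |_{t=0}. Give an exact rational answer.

E[X^3] = d^3M/dt^3 |_{t=0} = 1/84

M_X(t) = ₁F₁(1; 7; t)
dM/dt = ₁F₁(2; 8; t)/7
d^2M/dt^2 = ₁F₁(3; 9; t)/28
d^3M/dt^3 = ₁F₁(4; 10; t)/84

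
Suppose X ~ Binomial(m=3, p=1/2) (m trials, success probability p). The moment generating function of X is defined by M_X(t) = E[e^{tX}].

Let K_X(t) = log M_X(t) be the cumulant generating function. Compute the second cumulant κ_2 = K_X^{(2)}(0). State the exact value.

M_X(t) = (e^(t)/2 + 1/2)^3
K_X(t) = log M_X(t) = 3*log(e^(t)/2 + 1/2)
D^2[K](t) = 3*e^(t)/(e^(2*t) + 2*e^(t) + 1)

κ_2 = D^2[K](0) = 3/4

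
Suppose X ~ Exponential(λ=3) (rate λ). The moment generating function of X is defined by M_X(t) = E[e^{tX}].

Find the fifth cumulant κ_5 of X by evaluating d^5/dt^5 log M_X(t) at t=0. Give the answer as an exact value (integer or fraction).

M_X(t) = 3/(3 - t)
K_X(t) = log M_X(t) = -log(3 - t) + log(3)
dK/dt = -1/(t - 3)
d^2K/dt^2 = 1/(t^2 - 6*t + 9)
d^3K/dt^3 = -2/(t^3 - 9*t^2 + 27*t - 27)
d^4K/dt^4 = 6/(t^4 - 12*t^3 + 54*t^2 - 108*t + 81)
d^5K/dt^5 = -24/(t^5 - 15*t^4 + 90*t^3 - 270*t^2 + 405*t - 243)

κ_5 = d^5K/dt^5 |_{t=0} = 8/81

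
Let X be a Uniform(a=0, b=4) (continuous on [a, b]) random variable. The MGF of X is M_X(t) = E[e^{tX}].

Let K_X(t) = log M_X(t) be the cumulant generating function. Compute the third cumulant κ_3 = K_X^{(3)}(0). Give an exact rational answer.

κ_3 = K′′′(0) = 0

M_X(t) = (e^(4*t) - 1)/(4*t)
K_X(t) = log M_X(t) = -log(t) + log(e^(4*t) - 1) - 2*log(2)
K′(t) = (4*t*e^(4*t) - e^(4*t) + 1)/(t*e^(4*t) - t)
K′′(t) = (-16*t^2*e^(4*t) + e^(8*t) - 2*e^(4*t) + 1)/(t^2*e^(8*t) - 2*t^2*e^(4*t) + t^2)
K′′′(t) = (64*t^3*e^(8*t) + 64*t^3*e^(4*t) - 2*e^(12*t) + 6*e^(8*t) - 6*e^(4*t) + 2)/(t^3*e^(12*t) - 3*t^3*e^(8*t) + 3*t^3*e^(4*t) - t^3)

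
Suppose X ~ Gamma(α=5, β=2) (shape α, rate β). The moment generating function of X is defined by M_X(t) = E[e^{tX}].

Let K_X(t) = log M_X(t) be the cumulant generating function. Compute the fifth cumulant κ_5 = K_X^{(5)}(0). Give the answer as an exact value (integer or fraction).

κ_5 = D^5[K](0) = 15/4

M_X(t) = 32/(2 - t)^5
K_X(t) = log M_X(t) = -5*log(2 - t) + 5*log(2)
D^5[K](t) = -120/(t^5 - 10*t^4 + 40*t^3 - 80*t^2 + 80*t - 32)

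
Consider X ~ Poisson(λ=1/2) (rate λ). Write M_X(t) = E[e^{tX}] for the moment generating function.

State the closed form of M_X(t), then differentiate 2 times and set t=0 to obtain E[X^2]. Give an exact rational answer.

E[X^2] = D^2[M](0) = 3/4

M_X(t) = e^(e^(t)/2 - 1/2)
D^2[M](t) = (e^(2*t)*e^(e^(t)/2) + 2*e^(t)*e^(e^(t)/2))*e^(-1/2)/4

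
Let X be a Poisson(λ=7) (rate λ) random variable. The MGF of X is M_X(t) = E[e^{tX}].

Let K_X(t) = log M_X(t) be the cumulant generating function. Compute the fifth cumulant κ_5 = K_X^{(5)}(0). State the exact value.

κ_5 = K^(5)(0) = 7

M_X(t) = e^(7*e^(t) - 7)
K_X(t) = log M_X(t) = 7*e^(t) - 7
K^(5)(t) = 7*e^(t)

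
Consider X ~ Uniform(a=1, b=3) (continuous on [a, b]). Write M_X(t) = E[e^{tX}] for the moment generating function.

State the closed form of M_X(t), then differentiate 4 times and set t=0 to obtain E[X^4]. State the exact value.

M_X(t) = (e^(3*t) - e^(t))/(2*t)
M^(4)(t) = (81*t^4*e^(3*t) - t^4*e^(t) - 108*t^3*e^(3*t) + 4*t^3*e^(t) + 108*t^2*e^(3*t) - 12*t^2*e^(t) - 72*t*e^(3*t) + 24*t*e^(t) + 24*e^(3*t) - 24*e^(t))/(2*t^5)

E[X^4] = M^(4)(0) = 121/5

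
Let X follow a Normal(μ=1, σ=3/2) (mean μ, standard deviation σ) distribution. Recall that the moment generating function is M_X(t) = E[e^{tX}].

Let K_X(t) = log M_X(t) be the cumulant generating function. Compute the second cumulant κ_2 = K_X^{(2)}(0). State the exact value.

κ_2 = D^2[K](0) = 9/4

M_X(t) = e^(9*t^2/8 + t)
K_X(t) = log M_X(t) = 9*t^2/8 + t
D^2[K](t) = 9/4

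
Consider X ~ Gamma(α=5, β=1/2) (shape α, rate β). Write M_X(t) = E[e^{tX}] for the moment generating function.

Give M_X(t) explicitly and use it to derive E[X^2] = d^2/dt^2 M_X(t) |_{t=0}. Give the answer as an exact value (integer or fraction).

E[X^2] = M^(2)(0) = 120

M_X(t) = 1/(32*(1/2 - t)^5)
M^(2)(t) = -120/(128*t^7 - 448*t^6 + 672*t^5 - 560*t^4 + 280*t^3 - 84*t^2 + 14*t - 1)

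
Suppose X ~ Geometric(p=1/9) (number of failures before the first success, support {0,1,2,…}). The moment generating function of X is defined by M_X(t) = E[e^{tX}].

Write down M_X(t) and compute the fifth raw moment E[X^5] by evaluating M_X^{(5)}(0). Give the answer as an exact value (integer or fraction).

M_X(t) = 1/(9*(1 - 8*e^(t)/9))
dM/dt = 8*e^(t)/(64*e^(2*t) - 144*e^(t) + 81)
d^2M/dt^2 = (-64*e^(2*t) - 72*e^(t))/(512*e^(3*t) - 1728*e^(2*t) + 1944*e^(t) - 729)
d^3M/dt^3 = (512*e^(3*t) + 2304*e^(2*t) + 648*e^(t))/(4096*e^(4*t) - 18432*e^(3*t) + 31104*e^(2*t) - 23328*e^(t) + 6561)
d^4M/dt^4 = (-4096*e^(4*t) - 50688*e^(3*t) - 57024*e^(2*t) - 5832*e^(t))/(32768*e^(5*t) - 184320*e^(4*t) + 414720*e^(3*t) - 466560*e^(2*t) + 262440*e^(t) - 59049)

E[X^5] = d^5M/dt^5 |_{t=0} = 4993928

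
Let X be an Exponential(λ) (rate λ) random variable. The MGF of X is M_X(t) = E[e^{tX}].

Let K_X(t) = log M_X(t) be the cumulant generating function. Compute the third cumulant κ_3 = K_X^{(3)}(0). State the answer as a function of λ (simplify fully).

κ_3 = K′′′(0) = 2/λ^3

M_X(t) = λ/(λ - t)
K_X(t) = log M_X(t) = log(λ) - log(λ - t)
K′(t) = -1/(-λ + t)
K′′(t) = 1/(λ^2 - 2*λ*t + t^2)
K′′′(t) = -2/(-λ^3 + 3*λ^2*t - 3*λ*t^2 + t^3)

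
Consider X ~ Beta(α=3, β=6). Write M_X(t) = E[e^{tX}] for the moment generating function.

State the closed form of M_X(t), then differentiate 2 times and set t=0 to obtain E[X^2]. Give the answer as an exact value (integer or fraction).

M_X(t) = ₁F₁(3; 9; t)
dM/dt = ₁F₁(4; 10; t)/3
d^2M/dt^2 = 2*₁F₁(5; 11; t)/15

E[X^2] = d^2M/dt^2 |_{t=0} = 2/15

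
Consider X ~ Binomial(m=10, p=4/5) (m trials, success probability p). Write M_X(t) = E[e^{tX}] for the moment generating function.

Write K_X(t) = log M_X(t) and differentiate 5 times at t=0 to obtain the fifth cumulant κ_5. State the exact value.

M_X(t) = (4*e^(t)/5 + 1/5)^10
K_X(t) = log M_X(t) = 10*log(4*e^(t)/5 + 1/5)
D^5[K](t) = (-2560*e^(4*t) + 7040*e^(3*t) - 1760*e^(2*t) + 40*e^(t))/(1024*e^(5*t) + 1280*e^(4*t) + 640*e^(3*t) + 160*e^(2*t) + 20*e^(t) + 1)

κ_5 = D^5[K](0) = 552/625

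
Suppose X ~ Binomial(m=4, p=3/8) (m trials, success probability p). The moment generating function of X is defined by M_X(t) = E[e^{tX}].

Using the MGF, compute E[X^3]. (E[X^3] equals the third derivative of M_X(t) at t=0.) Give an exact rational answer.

M_X(t) = (3*e^(t)/8 + 5/8)^4
D^3[M](t) = 81*e^(4*t)/64 + 3645*e^(3*t)/1024 + 675*e^(2*t)/256 + 375*e^(t)/1024

E[X^3] = D^3[M](0) = 501/64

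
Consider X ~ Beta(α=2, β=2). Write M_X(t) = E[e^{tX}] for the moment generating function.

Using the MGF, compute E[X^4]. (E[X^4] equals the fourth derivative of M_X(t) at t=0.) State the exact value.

E[X^4] = M′′′′(0) = 1/7

M_X(t) = ₁F₁(2; 4; t)
M′(t) = ₁F₁(3; 5; t)/2
M′′(t) = 3*₁F₁(4; 6; t)/10
M′′′(t) = ₁F₁(5; 7; t)/5
M′′′′(t) = ₁F₁(6; 8; t)/7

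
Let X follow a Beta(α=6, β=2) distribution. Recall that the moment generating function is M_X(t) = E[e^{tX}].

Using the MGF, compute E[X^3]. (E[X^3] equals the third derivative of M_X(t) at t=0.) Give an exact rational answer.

M_X(t) = ₁F₁(6; 8; t)
D^3[M](t) = 7*₁F₁(9; 11; t)/15

E[X^3] = D^3[M](0) = 7/15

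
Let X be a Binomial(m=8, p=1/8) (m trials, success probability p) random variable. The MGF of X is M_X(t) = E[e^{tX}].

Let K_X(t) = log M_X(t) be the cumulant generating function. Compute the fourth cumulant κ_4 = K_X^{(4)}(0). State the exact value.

κ_4 = K′′′′(0) = 77/256

M_X(t) = (e^(t)/8 + 7/8)^8
K_X(t) = log M_X(t) = 8*log(e^(t)/8 + 7/8)
K′(t) = 8*e^(t)/(e^(t) + 7)
K′′(t) = 56*e^(t)/(e^(2*t) + 14*e^(t) + 49)
K′′′(t) = (-56*e^(2*t) + 392*e^(t))/(e^(3*t) + 21*e^(2*t) + 147*e^(t) + 343)
K′′′′(t) = (56*e^(3*t) - 1568*e^(2*t) + 2744*e^(t))/(e^(4*t) + 28*e^(3*t) + 294*e^(2*t) + 1372*e^(t) + 2401)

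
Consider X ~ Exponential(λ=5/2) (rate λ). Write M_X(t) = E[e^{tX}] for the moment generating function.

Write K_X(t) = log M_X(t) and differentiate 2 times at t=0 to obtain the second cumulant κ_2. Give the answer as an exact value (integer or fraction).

M_X(t) = 5/(2*(5/2 - t))
K_X(t) = log M_X(t) = -log(5/2 - t) - log(2) + log(5)
K′(t) = -2/(2*t - 5)
K′′(t) = 4/(4*t^2 - 20*t + 25)

κ_2 = K′′(0) = 4/25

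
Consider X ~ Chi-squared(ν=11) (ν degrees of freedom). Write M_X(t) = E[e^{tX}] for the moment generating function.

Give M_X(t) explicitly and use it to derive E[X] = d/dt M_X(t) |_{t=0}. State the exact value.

M_X(t) = (1 - 2*t)^(-11/2)
M′(t) = 11/(64*t^6*√(1 - 2*t) - 192*t^5*√(1 - 2*t) + 240*t^4*√(1 - 2*t) - 160*t^3*√(1 - 2*t) + 60*t^2*√(1 - 2*t) - 12*t*√(1 - 2*t) + √(1 - 2*t))

E[X] = M′(0) = 11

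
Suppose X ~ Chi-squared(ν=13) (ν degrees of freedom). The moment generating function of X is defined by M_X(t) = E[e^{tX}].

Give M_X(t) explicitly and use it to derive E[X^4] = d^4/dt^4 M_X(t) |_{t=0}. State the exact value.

M_X(t) = (1 - 2*t)^(-13/2)
dM/dt = -13/(128*t^7*√(1 - 2*t) - 448*t^6*√(1 - 2*t) + 672*t^5*√(1 - 2*t) - 560*t^4*√(1 - 2*t) + 280*t^3*√(1 - 2*t) - 84*t^2*√(1 - 2*t) + 14*t*√(1 - 2*t) - √(1 - 2*t))

E[X^4] = d^4M/dt^4 |_{t=0} = 62985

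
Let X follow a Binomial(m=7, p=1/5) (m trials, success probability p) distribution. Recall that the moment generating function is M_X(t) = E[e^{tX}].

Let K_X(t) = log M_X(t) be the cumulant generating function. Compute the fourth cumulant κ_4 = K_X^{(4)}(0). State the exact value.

κ_4 = K^(4)(0) = 28/625

M_X(t) = (e^(t)/5 + 4/5)^7
K_X(t) = log M_X(t) = 7*log(e^(t)/5 + 4/5)
K^(4)(t) = (28*e^(3*t) - 448*e^(2*t) + 448*e^(t))/(e^(4*t) + 16*e^(3*t) + 96*e^(2*t) + 256*e^(t) + 256)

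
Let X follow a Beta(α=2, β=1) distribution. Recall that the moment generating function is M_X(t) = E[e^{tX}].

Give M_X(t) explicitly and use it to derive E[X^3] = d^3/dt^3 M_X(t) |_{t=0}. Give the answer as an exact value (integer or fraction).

M_X(t) = ₁F₁(2; 3; t)
dM/dt = 2*₁F₁(3; 4; t)/3
d^2M/dt^2 = ₁F₁(4; 5; t)/2
d^3M/dt^3 = 2*₁F₁(5; 6; t)/5

E[X^3] = d^3M/dt^3 |_{t=0} = 2/5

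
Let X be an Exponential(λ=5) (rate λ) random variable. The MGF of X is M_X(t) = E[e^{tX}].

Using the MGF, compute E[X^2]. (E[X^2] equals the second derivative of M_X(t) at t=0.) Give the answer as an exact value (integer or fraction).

E[X^2] = M′′(0) = 2/25

M_X(t) = 5/(5 - t)
M′(t) = 5/(t^2 - 10*t + 25)
M′′(t) = -10/(t^3 - 15*t^2 + 75*t - 125)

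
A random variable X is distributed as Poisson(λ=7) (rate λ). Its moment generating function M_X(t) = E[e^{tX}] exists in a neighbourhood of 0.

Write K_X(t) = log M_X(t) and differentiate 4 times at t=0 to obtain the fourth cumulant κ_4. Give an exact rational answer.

κ_4 = K′′′′(0) = 7

M_X(t) = e^(7*e^(t) - 7)
K_X(t) = log M_X(t) = 7*e^(t) - 7
K′(t) = 7*e^(t)
K′′(t) = 7*e^(t)
K′′′(t) = 7*e^(t)
K′′′′(t) = 7*e^(t)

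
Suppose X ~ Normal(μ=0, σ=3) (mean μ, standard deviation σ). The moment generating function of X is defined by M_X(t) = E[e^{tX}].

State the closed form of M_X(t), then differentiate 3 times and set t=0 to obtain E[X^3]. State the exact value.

E[X^3] = d^3M/dt^3 |_{t=0} = 0

M_X(t) = e^(9*t^2/2)
dM/dt = 9*t*e^(9*t^2/2)
d^2M/dt^2 = 81*t^2*e^(9*t^2/2) + 9*e^(9*t^2/2)
d^3M/dt^3 = 729*t^3*e^(9*t^2/2) + 243*t*e^(9*t^2/2)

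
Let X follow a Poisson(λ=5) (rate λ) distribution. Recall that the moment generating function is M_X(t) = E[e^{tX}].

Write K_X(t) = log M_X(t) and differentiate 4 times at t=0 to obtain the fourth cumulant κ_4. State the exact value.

M_X(t) = e^(5*e^(t) - 5)
K_X(t) = log M_X(t) = 5*e^(t) - 5
K^(4)(t) = 5*e^(t)

κ_4 = K^(4)(0) = 5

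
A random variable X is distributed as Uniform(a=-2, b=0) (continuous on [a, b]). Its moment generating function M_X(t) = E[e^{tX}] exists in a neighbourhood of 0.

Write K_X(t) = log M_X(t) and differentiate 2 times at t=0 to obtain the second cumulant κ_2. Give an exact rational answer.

M_X(t) = (1 - e^(-2*t))/(2*t)
K_X(t) = log M_X(t) = -log(t) + log(1 - e^(-2*t)) - log(2)
dK/dt = (2*t - e^(2*t) + 1)/(t*e^(2*t) - t)
d^2K/dt^2 = (-4*t^2*e^(2*t) + e^(4*t) - 2*e^(2*t) + 1)/(t^2*e^(4*t) - 2*t^2*e^(2*t) + t^2)

κ_2 = d^2K/dt^2 |_{t=0} = 1/3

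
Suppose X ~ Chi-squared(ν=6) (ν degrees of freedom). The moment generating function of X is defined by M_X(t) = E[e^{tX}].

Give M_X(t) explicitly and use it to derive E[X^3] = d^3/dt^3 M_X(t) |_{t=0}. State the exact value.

M_X(t) = (1 - 2*t)^(-3)
D^3[M](t) = 480/(64*t^6 - 192*t^5 + 240*t^4 - 160*t^3 + 60*t^2 - 12*t + 1)

E[X^3] = D^3[M](0) = 480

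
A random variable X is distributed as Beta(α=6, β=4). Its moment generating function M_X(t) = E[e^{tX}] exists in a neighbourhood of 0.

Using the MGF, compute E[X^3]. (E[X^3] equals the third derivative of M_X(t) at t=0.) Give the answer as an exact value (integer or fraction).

E[X^3] = D^3[M](0) = 14/55

M_X(t) = ₁F₁(6; 10; t)
D^3[M](t) = 14*₁F₁(9; 13; t)/55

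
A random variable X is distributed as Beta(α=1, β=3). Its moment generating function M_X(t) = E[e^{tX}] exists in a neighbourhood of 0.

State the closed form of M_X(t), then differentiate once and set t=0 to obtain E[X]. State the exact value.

M_X(t) = ₁F₁(1; 4; t)
dM/dt = ₁F₁(2; 5; t)/4

E[X] = dM/dt |_{t=0} = 1/4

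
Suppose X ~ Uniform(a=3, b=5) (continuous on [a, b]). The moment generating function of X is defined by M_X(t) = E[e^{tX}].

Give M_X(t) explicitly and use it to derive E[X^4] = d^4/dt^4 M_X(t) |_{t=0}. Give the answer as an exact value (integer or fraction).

E[X^4] = D^4[M](0) = 1441/5

M_X(t) = (e^(5*t) - e^(3*t))/(2*t)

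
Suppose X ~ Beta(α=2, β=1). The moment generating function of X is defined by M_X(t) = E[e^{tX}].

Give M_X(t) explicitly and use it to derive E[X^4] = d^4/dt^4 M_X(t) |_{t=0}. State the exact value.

E[X^4] = D^4[M](0) = 1/3

M_X(t) = ₁F₁(2; 3; t)
D^4[M](t) = ₁F₁(6; 7; t)/3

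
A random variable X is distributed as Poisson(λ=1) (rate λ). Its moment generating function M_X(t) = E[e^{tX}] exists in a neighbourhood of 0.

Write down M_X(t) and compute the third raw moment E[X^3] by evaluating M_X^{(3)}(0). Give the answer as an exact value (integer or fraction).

E[X^3] = D^3[M](0) = 5

M_X(t) = e^(e^(t) - 1)
D^3[M](t) = (e^(3*t)*e^(e^(t)) + 3*e^(2*t)*e^(e^(t)) + e^(t)*e^(e^(t)))*e^(-1)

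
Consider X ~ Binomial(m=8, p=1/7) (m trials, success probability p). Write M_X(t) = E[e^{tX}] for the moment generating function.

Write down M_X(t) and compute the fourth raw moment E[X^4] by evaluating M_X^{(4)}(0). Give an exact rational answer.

M_X(t) = (e^(t)/7 + 6/7)^8

E[X^4] = M^(4)(0) = 5392/343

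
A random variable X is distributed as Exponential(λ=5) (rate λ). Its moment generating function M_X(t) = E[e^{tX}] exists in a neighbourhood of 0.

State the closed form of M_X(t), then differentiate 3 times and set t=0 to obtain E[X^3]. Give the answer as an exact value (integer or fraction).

E[X^3] = D^3[M](0) = 6/125

M_X(t) = 5/(5 - t)
D^3[M](t) = 30/(t^4 - 20*t^3 + 150*t^2 - 500*t + 625)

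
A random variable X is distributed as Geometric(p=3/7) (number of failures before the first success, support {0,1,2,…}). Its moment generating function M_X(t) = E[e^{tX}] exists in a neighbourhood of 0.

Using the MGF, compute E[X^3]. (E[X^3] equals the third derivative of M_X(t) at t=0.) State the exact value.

E[X^3] = D^3[M](0) = 236/9

M_X(t) = 3/(7*(1 - 4*e^(t)/7))
D^3[M](t) = (192*e^(3*t) + 1344*e^(2*t) + 588*e^(t))/(256*e^(4*t) - 1792*e^(3*t) + 4704*e^(2*t) - 5488*e^(t) + 2401)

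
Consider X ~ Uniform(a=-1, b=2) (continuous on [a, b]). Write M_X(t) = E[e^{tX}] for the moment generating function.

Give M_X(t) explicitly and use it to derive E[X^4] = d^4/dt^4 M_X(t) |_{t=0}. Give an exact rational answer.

E[X^4] = D^4[M](0) = 11/5

M_X(t) = (e^(2*t) - e^(-t))/(3*t)
D^4[M](t) = (16*t^4*e^(3*t) - t^4 - 32*t^3*e^(3*t) - 4*t^3 + 48*t^2*e^(3*t) - 12*t^2 - 48*t*e^(3*t) - 24*t + 24*e^(3*t) - 24)*e^(-t)/(3*t^5)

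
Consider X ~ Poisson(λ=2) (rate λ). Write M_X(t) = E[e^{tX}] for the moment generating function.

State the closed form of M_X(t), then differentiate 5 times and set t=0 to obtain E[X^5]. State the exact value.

M_X(t) = e^(2*e^(t) - 2)
M′(t) = 2*e^(-2)*e^(t)*e^(2*e^(t))
M′′(t) = (4*e^(2*t)*e^(2*e^(t)) + 2*e^(t)*e^(2*e^(t)))*e^(-2)
M′′′(t) = (8*e^(3*t)*e^(2*e^(t)) + 12*e^(2*t)*e^(2*e^(t)) + 2*e^(t)*e^(2*e^(t)))*e^(-2)
M′′′′(t) = (16*e^(4*t)*e^(2*e^(t)) + 48*e^(3*t)*e^(2*e^(t)) + 28*e^(2*t)*e^(2*e^(t)) + 2*e^(t)*e^(2*e^(t)))*e^(-2)
M′′′′′(t) = (32*e^(5*t)*e^(2*e^(t)) + 160*e^(4*t)*e^(2*e^(t)) + 200*e^(3*t)*e^(2*e^(t)) + 60*e^(2*t)*e^(2*e^(t)) + 2*e^(t)*e^(2*e^(t)))*e^(-2)

E[X^5] = M′′′′′(0) = 454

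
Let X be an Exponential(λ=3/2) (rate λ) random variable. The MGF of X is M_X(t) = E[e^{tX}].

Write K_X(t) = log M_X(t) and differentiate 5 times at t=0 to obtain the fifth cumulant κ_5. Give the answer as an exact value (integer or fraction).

κ_5 = K^(5)(0) = 256/81

M_X(t) = 3/(2*(3/2 - t))
K_X(t) = log M_X(t) = -log(3/2 - t) - log(2) + log(3)
K^(5)(t) = -768/(32*t^5 - 240*t^4 + 720*t^3 - 1080*t^2 + 810*t - 243)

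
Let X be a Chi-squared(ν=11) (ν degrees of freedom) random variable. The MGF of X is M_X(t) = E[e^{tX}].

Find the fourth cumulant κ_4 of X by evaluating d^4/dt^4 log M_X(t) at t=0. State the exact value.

κ_4 = d^4K/dt^4 |_{t=0} = 528

M_X(t) = (1 - 2*t)^(-11/2)
K_X(t) = log M_X(t) = -11*log(1 - 2*t)/2
dK/dt = -11/(2*t - 1)
d^2K/dt^2 = 22/(4*t^2 - 4*t + 1)
d^3K/dt^3 = -88/(8*t^3 - 12*t^2 + 6*t - 1)
d^4K/dt^4 = 528/(16*t^4 - 32*t^3 + 24*t^2 - 8*t + 1)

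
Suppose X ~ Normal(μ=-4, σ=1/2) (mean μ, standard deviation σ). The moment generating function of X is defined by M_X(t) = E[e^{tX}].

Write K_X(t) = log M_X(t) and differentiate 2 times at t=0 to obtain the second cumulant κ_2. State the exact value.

κ_2 = D^2[K](0) = 1/4

M_X(t) = e^(t^2/8 - 4*t)
K_X(t) = log M_X(t) = t^2/8 - 4*t
D^2[K](t) = 1/4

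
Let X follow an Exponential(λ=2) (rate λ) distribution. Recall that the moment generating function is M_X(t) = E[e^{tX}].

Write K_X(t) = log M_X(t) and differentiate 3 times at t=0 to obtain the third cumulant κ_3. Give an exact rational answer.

κ_3 = D^3[K](0) = 1/4

M_X(t) = 2/(2 - t)
K_X(t) = log M_X(t) = -log(2 - t) + log(2)
D^3[K](t) = -2/(t^3 - 6*t^2 + 12*t - 8)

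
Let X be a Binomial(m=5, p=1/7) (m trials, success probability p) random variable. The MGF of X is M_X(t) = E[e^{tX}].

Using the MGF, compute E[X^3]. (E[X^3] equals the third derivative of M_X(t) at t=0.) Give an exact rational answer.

E[X^3] = D^3[M](0) = 725/343

M_X(t) = (e^(t)/7 + 6/7)^5
D^3[M](t) = 125*e^(5*t)/16807 + 1920*e^(4*t)/16807 + 9720*e^(3*t)/16807 + 17280*e^(2*t)/16807 + 6480*e^(t)/16807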